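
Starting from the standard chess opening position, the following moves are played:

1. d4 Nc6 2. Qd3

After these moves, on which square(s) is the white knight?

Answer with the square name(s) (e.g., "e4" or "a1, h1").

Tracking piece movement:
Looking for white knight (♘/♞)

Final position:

  a b c d e f g h
  ─────────────────
8│♜ · ♝ ♛ ♚ ♝ ♞ ♜│8
7│♟ ♟ ♟ ♟ ♟ ♟ ♟ ♟│7
6│· · ♞ · · · · ·│6
5│· · · · · · · ·│5
4│· · · ♙ · · · ·│4
3│· · · ♕ · · · ·│3
2│♙ ♙ ♙ · ♙ ♙ ♙ ♙│2
1│♖ ♘ ♗ · ♔ ♗ ♘ ♖│1
  ─────────────────
  a b c d e f g h


b1, g1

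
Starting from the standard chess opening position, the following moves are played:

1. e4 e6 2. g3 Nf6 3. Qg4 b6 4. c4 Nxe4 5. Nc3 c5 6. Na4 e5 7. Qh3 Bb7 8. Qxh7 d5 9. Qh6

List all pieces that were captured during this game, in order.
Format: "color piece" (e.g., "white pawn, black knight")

Tracking captures:
  Nxe4: captured white pawn
  Qxh7: captured black pawn

white pawn, black pawn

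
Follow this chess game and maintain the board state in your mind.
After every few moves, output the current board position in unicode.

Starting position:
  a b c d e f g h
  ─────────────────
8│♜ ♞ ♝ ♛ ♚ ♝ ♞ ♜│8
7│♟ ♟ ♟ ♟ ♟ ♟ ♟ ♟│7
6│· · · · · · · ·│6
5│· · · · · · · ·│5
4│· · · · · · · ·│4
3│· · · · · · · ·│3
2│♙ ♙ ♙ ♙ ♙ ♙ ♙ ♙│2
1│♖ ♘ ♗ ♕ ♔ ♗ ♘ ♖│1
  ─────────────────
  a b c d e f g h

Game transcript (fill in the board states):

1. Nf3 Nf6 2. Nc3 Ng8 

  a b c d e f g h
  ─────────────────
8│♜ ♞ ♝ ♛ ♚ ♝ ♞ ♜│8
7│♟ ♟ ♟ ♟ ♟ ♟ ♟ ♟│7
6│· · · · · · · ·│6
5│· · · · · · · ·│5
4│· · · · · · · ·│4
3│· · ♘ · · ♘ · ·│3
2│♙ ♙ ♙ ♙ ♙ ♙ ♙ ♙│2
1│♖ · ♗ ♕ ♔ ♗ · ♖│1
  ─────────────────
  a b c d e f g h

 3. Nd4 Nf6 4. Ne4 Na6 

  a b c d e f g h
  ─────────────────
8│♜ · ♝ ♛ ♚ ♝ · ♜│8
7│♟ ♟ ♟ ♟ ♟ ♟ ♟ ♟│7
6│♞ · · · · ♞ · ·│6
5│· · · · · · · ·│5
4│· · · ♘ ♘ · · ·│4
3│· · · · · · · ·│3
2│♙ ♙ ♙ ♙ ♙ ♙ ♙ ♙│2
1│♖ · ♗ ♕ ♔ ♗ · ♖│1
  ─────────────────
  a b c d e f g h

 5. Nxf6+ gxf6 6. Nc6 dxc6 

  a b c d e f g h
  ─────────────────
8│♜ · ♝ ♛ ♚ ♝ · ♜│8
7│♟ ♟ ♟ · ♟ ♟ · ♟│7
6│♞ · ♟ · · ♟ · ·│6
5│· · · · · · · ·│5
4│· · · · · · · ·│4
3│· · · · · · · ·│3
2│♙ ♙ ♙ ♙ ♙ ♙ ♙ ♙│2
1│♖ · ♗ ♕ ♔ ♗ · ♖│1
  ─────────────────
  a b c d e f g h

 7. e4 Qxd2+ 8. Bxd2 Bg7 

  a b c d e f g h
  ─────────────────
8│♜ · ♝ · ♚ · · ♜│8
7│♟ ♟ ♟ · ♟ ♟ ♝ ♟│7
6│♞ · ♟ · · ♟ · ·│6
5│· · · · · · · ·│5
4│· · · · ♙ · · ·│4
3│· · · · · · · ·│3
2│♙ ♙ ♙ ♗ · ♙ ♙ ♙│2
1│♖ · · ♕ ♔ ♗ · ♖│1
  ─────────────────
  a b c d e f g h



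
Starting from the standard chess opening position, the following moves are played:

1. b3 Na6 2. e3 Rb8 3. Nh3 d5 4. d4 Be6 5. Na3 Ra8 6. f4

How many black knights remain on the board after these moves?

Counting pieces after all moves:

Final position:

  a b c d e f g h
  ─────────────────
8│♜ · · ♛ ♚ ♝ ♞ ♜│8
7│♟ ♟ ♟ · ♟ ♟ ♟ ♟│7
6│♞ · · · ♝ · · ·│6
5│· · · ♟ · · · ·│5
4│· · · ♙ · ♙ · ·│4
3│♘ ♙ · · ♙ · · ♘│3
2│♙ · ♙ · · · ♙ ♙│2
1│♖ · ♗ ♕ ♔ ♗ · ♖│1
  ─────────────────
  a b c d e f g h


2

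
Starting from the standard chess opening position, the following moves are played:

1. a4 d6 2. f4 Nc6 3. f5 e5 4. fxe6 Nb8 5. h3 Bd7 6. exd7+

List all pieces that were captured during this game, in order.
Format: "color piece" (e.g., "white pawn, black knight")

Tracking captures:
  fxe6: captured black pawn
  exd7+: captured black bishop

black pawn, black bishop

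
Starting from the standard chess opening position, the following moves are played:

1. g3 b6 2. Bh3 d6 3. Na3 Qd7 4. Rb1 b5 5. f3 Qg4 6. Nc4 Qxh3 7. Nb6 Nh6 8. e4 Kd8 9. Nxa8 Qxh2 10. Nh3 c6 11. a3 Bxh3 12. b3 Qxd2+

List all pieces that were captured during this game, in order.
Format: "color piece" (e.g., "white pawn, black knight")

Tracking captures:
  Qxh3: captured white bishop
  Nxa8: captured black rook
  Qxh2: captured white pawn
  Bxh3: captured white knight
  Qxd2+: captured white pawn

white bishop, black rook, white pawn, white knight, white pawn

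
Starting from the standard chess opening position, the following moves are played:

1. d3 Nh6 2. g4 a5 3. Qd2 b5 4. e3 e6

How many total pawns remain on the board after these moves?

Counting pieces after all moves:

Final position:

  a b c d e f g h
  ─────────────────
8│♜ ♞ ♝ ♛ ♚ ♝ · ♜│8
7│· · ♟ ♟ · ♟ ♟ ♟│7
6│· · · · ♟ · · ♞│6
5│♟ ♟ · · · · · ·│5
4│· · · · · · ♙ ·│4
3│· · · ♙ ♙ · · ·│3
2│♙ ♙ ♙ ♕ · ♙ · ♙│2
1│♖ ♘ ♗ · ♔ ♗ ♘ ♖│1
  ─────────────────
  a b c d e f g h


16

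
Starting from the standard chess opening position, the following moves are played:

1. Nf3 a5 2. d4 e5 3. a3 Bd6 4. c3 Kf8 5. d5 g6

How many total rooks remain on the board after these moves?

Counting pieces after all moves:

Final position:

  a b c d e f g h
  ─────────────────
8│♜ ♞ ♝ ♛ · ♚ ♞ ♜│8
7│· ♟ ♟ ♟ · ♟ · ♟│7
6│· · · ♝ · · ♟ ·│6
5│♟ · · ♙ ♟ · · ·│5
4│· · · · · · · ·│4
3│♙ · ♙ · · ♘ · ·│3
2│· ♙ · · ♙ ♙ ♙ ♙│2
1│♖ ♘ ♗ ♕ ♔ ♗ · ♖│1
  ─────────────────
  a b c d e f g h


4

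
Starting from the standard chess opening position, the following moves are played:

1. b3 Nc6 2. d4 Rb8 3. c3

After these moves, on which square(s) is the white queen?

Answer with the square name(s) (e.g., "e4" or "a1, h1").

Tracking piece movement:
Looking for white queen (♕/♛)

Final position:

  a b c d e f g h
  ─────────────────
8│· ♜ ♝ ♛ ♚ ♝ ♞ ♜│8
7│♟ ♟ ♟ ♟ ♟ ♟ ♟ ♟│7
6│· · ♞ · · · · ·│6
5│· · · · · · · ·│5
4│· · · ♙ · · · ·│4
3│· ♙ ♙ · · · · ·│3
2│♙ · · · ♙ ♙ ♙ ♙│2
1│♖ ♘ ♗ ♕ ♔ ♗ ♘ ♖│1
  ─────────────────
  a b c d e f g h


d1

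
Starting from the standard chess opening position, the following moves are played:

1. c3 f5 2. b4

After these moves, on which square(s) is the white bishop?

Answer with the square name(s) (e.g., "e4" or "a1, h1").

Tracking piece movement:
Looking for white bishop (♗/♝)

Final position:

  a b c d e f g h
  ─────────────────
8│♜ ♞ ♝ ♛ ♚ ♝ ♞ ♜│8
7│♟ ♟ ♟ ♟ ♟ · ♟ ♟│7
6│· · · · · · · ·│6
5│· · · · · ♟ · ·│5
4│· ♙ · · · · · ·│4
3│· · ♙ · · · · ·│3
2│♙ · · ♙ ♙ ♙ ♙ ♙│2
1│♖ ♘ ♗ ♕ ♔ ♗ ♘ ♖│1
  ─────────────────
  a b c d e f g h


c1, f1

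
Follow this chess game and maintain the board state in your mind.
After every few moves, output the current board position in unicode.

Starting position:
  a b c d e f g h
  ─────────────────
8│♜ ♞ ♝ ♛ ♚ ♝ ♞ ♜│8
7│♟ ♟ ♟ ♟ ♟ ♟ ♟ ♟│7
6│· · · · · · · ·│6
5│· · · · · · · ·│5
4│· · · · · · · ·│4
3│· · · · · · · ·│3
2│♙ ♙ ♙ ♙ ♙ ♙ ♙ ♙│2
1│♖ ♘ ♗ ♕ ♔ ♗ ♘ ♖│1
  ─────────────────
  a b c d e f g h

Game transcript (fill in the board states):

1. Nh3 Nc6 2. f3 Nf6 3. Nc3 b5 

  a b c d e f g h
  ─────────────────
8│♜ · ♝ ♛ ♚ ♝ · ♜│8
7│♟ · ♟ ♟ ♟ ♟ ♟ ♟│7
6│· · ♞ · · ♞ · ·│6
5│· ♟ · · · · · ·│5
4│· · · · · · · ·│4
3│· · ♘ · · ♙ · ♘│3
2│♙ ♙ ♙ ♙ ♙ · ♙ ♙│2
1│♖ · ♗ ♕ ♔ ♗ · ♖│1
  ─────────────────
  a b c d e f g h

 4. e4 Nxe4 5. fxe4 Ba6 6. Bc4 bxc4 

  a b c d e f g h
  ─────────────────
8│♜ · · ♛ ♚ ♝ · ♜│8
7│♟ · ♟ ♟ ♟ ♟ ♟ ♟│7
6│♝ · ♞ · · · · ·│6
5│· · · · · · · ·│5
4│· · ♟ · ♙ · · ·│4
3│· · ♘ · · · · ♘│3
2│♙ ♙ ♙ ♙ · · ♙ ♙│2
1│♖ · ♗ ♕ ♔ · · ♖│1
  ─────────────────
  a b c d e f g h

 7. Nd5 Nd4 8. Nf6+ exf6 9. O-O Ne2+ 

  a b c d e f g h
  ─────────────────
8│♜ · · ♛ ♚ ♝ · ♜│8
7│♟ · ♟ ♟ · ♟ ♟ ♟│7
6│♝ · · · · ♟ · ·│6
5│· · · · · · · ·│5
4│· · ♟ · ♙ · · ·│4
3│· · · · · · · ♘│3
2│♙ ♙ ♙ ♙ ♞ · ♙ ♙│2
1│♖ · ♗ ♕ · ♖ ♔ ·│1
  ─────────────────
  a b c d e f g h

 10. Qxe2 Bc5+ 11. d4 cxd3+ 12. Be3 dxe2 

  a b c d e f g h
  ─────────────────
8│♜ · · ♛ ♚ · · ♜│8
7│♟ · ♟ ♟ · ♟ ♟ ♟│7
6│♝ · · · · ♟ · ·│6
5│· · ♝ · · · · ·│5
4│· · · · ♙ · · ·│4
3│· · · · ♗ · · ♘│3
2│♙ ♙ ♙ · ♟ · ♙ ♙│2
1│♖ · · · · ♖ ♔ ·│1
  ─────────────────
  a b c d e f g h

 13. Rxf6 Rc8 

  a b c d e f g h
  ─────────────────
8│· · ♜ ♛ ♚ · · ♜│8
7│♟ · ♟ ♟ · ♟ ♟ ♟│7
6│♝ · · · · ♖ · ·│6
5│· · ♝ · · · · ·│5
4│· · · · ♙ · · ·│4
3│· · · · ♗ · · ♘│3
2│♙ ♙ ♙ · ♟ · ♙ ♙│2
1│♖ · · · · · ♔ ·│1
  ─────────────────
  a b c d e f g h


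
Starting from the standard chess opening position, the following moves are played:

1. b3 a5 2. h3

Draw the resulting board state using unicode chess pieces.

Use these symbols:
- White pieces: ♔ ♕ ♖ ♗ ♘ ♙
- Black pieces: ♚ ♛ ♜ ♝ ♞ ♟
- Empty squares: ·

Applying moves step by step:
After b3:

♜ ♞ ♝ ♛ ♚ ♝ ♞ ♜
♟ ♟ ♟ ♟ ♟ ♟ ♟ ♟
· · · · · · · ·
· · · · · · · ·
· · · · · · · ·
· ♙ · · · · · ·
♙ · ♙ ♙ ♙ ♙ ♙ ♙
♖ ♘ ♗ ♕ ♔ ♗ ♘ ♖


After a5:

♜ ♞ ♝ ♛ ♚ ♝ ♞ ♜
· ♟ ♟ ♟ ♟ ♟ ♟ ♟
· · · · · · · ·
♟ · · · · · · ·
· · · · · · · ·
· ♙ · · · · · ·
♙ · ♙ ♙ ♙ ♙ ♙ ♙
♖ ♘ ♗ ♕ ♔ ♗ ♘ ♖


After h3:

♜ ♞ ♝ ♛ ♚ ♝ ♞ ♜
· ♟ ♟ ♟ ♟ ♟ ♟ ♟
· · · · · · · ·
♟ · · · · · · ·
· · · · · · · ·
· ♙ · · · · · ♙
♙ · ♙ ♙ ♙ ♙ ♙ ·
♖ ♘ ♗ ♕ ♔ ♗ ♘ ♖



  a b c d e f g h
  ─────────────────
8│♜ ♞ ♝ ♛ ♚ ♝ ♞ ♜│8
7│· ♟ ♟ ♟ ♟ ♟ ♟ ♟│7
6│· · · · · · · ·│6
5│♟ · · · · · · ·│5
4│· · · · · · · ·│4
3│· ♙ · · · · · ♙│3
2│♙ · ♙ ♙ ♙ ♙ ♙ ·│2
1│♖ ♘ ♗ ♕ ♔ ♗ ♘ ♖│1
  ─────────────────
  a b c d e f g h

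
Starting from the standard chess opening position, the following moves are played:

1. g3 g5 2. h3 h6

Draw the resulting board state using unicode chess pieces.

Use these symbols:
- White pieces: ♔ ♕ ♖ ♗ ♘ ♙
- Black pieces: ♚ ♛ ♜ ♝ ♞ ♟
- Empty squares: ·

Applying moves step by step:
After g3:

♜ ♞ ♝ ♛ ♚ ♝ ♞ ♜
♟ ♟ ♟ ♟ ♟ ♟ ♟ ♟
· · · · · · · ·
· · · · · · · ·
· · · · · · · ·
· · · · · · ♙ ·
♙ ♙ ♙ ♙ ♙ ♙ · ♙
♖ ♘ ♗ ♕ ♔ ♗ ♘ ♖


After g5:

♜ ♞ ♝ ♛ ♚ ♝ ♞ ♜
♟ ♟ ♟ ♟ ♟ ♟ · ♟
· · · · · · · ·
· · · · · · ♟ ·
· · · · · · · ·
· · · · · · ♙ ·
♙ ♙ ♙ ♙ ♙ ♙ · ♙
♖ ♘ ♗ ♕ ♔ ♗ ♘ ♖


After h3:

♜ ♞ ♝ ♛ ♚ ♝ ♞ ♜
♟ ♟ ♟ ♟ ♟ ♟ · ♟
· · · · · · · ·
· · · · · · ♟ ·
· · · · · · · ·
· · · · · · ♙ ♙
♙ ♙ ♙ ♙ ♙ ♙ · ·
♖ ♘ ♗ ♕ ♔ ♗ ♘ ♖


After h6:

♜ ♞ ♝ ♛ ♚ ♝ ♞ ♜
♟ ♟ ♟ ♟ ♟ ♟ · ·
· · · · · · · ♟
· · · · · · ♟ ·
· · · · · · · ·
· · · · · · ♙ ♙
♙ ♙ ♙ ♙ ♙ ♙ · ·
♖ ♘ ♗ ♕ ♔ ♗ ♘ ♖



  a b c d e f g h
  ─────────────────
8│♜ ♞ ♝ ♛ ♚ ♝ ♞ ♜│8
7│♟ ♟ ♟ ♟ ♟ ♟ · ·│7
6│· · · · · · · ♟│6
5│· · · · · · ♟ ·│5
4│· · · · · · · ·│4
3│· · · · · · ♙ ♙│3
2│♙ ♙ ♙ ♙ ♙ ♙ · ·│2
1│♖ ♘ ♗ ♕ ♔ ♗ ♘ ♖│1
  ─────────────────
  a b c d e f g h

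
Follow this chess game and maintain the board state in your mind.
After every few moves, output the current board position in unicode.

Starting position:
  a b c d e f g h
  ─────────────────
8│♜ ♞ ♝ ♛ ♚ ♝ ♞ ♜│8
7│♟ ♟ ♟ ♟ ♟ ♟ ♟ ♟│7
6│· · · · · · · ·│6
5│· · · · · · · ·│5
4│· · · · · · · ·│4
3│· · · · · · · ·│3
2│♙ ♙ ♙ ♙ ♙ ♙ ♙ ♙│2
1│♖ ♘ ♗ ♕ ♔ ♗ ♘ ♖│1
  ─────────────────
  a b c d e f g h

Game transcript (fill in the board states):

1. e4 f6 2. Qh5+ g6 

  a b c d e f g h
  ─────────────────
8│♜ ♞ ♝ ♛ ♚ ♝ ♞ ♜│8
7│♟ ♟ ♟ ♟ ♟ · · ♟│7
6│· · · · · ♟ ♟ ·│6
5│· · · · · · · ♕│5
4│· · · · ♙ · · ·│4
3│· · · · · · · ·│3
2│♙ ♙ ♙ ♙ · ♙ ♙ ♙│2
1│♖ ♘ ♗ · ♔ ♗ ♘ ♖│1
  ─────────────────
  a b c d e f g h

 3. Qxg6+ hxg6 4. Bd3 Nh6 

  a b c d e f g h
  ─────────────────
8│♜ ♞ ♝ ♛ ♚ ♝ · ♜│8
7│♟ ♟ ♟ ♟ ♟ · · ·│7
6│· · · · · ♟ ♟ ♞│6
5│· · · · · · · ·│5
4│· · · · ♙ · · ·│4
3│· · · ♗ · · · ·│3
2│♙ ♙ ♙ ♙ · ♙ ♙ ♙│2
1│♖ ♘ ♗ · ♔ · ♘ ♖│1
  ─────────────────
  a b c d e f g h

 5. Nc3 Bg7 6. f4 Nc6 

  a b c d e f g h
  ─────────────────
8│♜ · ♝ ♛ ♚ · · ♜│8
7│♟ ♟ ♟ ♟ ♟ · ♝ ·│7
6│· · ♞ · · ♟ ♟ ♞│6
5│· · · · · · · ·│5
4│· · · · ♙ ♙ · ·│4
3│· · ♘ ♗ · · · ·│3
2│♙ ♙ ♙ ♙ · · ♙ ♙│2
1│♖ · ♗ · ♔ · ♘ ♖│1
  ─────────────────
  a b c d e f g h

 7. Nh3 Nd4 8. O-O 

  a b c d e f g h
  ─────────────────
8│♜ · ♝ ♛ ♚ · · ♜│8
7│♟ ♟ ♟ ♟ ♟ · ♝ ·│7
6│· · · · · ♟ ♟ ♞│6
5│· · · · · · · ·│5
4│· · · ♞ ♙ ♙ · ·│4
3│· · ♘ ♗ · · · ♘│3
2│♙ ♙ ♙ ♙ · · ♙ ♙│2
1│♖ · ♗ · · ♖ ♔ ·│1
  ─────────────────
  a b c d e f g h


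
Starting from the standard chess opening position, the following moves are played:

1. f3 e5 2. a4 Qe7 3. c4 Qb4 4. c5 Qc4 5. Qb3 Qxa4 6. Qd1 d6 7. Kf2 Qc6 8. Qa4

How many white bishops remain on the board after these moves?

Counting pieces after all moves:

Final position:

  a b c d e f g h
  ─────────────────
8│♜ ♞ ♝ · ♚ ♝ ♞ ♜│8
7│♟ ♟ ♟ · · ♟ ♟ ♟│7
6│· · ♛ ♟ · · · ·│6
5│· · ♙ · ♟ · · ·│5
4│♕ · · · · · · ·│4
3│· · · · · ♙ · ·│3
2│· ♙ · ♙ ♙ ♔ ♙ ♙│2
1│♖ ♘ ♗ · · ♗ ♘ ♖│1
  ─────────────────
  a b c d e f g h


2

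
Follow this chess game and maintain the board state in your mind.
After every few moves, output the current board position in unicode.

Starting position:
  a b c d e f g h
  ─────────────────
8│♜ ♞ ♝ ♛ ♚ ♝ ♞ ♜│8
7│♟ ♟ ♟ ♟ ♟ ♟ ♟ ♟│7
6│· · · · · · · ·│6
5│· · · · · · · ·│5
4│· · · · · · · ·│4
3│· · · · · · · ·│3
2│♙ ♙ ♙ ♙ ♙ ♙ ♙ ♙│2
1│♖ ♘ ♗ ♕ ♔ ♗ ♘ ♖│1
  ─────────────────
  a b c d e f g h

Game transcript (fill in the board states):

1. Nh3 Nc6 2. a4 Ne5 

  a b c d e f g h
  ─────────────────
8│♜ · ♝ ♛ ♚ ♝ ♞ ♜│8
7│♟ ♟ ♟ ♟ ♟ ♟ ♟ ♟│7
6│· · · · · · · ·│6
5│· · · · ♞ · · ·│5
4│♙ · · · · · · ·│4
3│· · · · · · · ♘│3
2│· ♙ ♙ ♙ ♙ ♙ ♙ ♙│2
1│♖ ♘ ♗ ♕ ♔ ♗ · ♖│1
  ─────────────────
  a b c d e f g h

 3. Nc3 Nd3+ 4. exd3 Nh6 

  a b c d e f g h
  ─────────────────
8│♜ · ♝ ♛ ♚ ♝ · ♜│8
7│♟ ♟ ♟ ♟ ♟ ♟ ♟ ♟│7
6│· · · · · · · ♞│6
5│· · · · · · · ·│5
4│♙ · · · · · · ·│4
3│· · ♘ ♙ · · · ♘│3
2│· ♙ ♙ ♙ · ♙ ♙ ♙│2
1│♖ · ♗ ♕ ♔ ♗ · ♖│1
  ─────────────────
  a b c d e f g h

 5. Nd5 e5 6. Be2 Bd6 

  a b c d e f g h
  ─────────────────
8│♜ · ♝ ♛ ♚ · · ♜│8
7│♟ ♟ ♟ ♟ · ♟ ♟ ♟│7
6│· · · ♝ · · · ♞│6
5│· · · ♘ ♟ · · ·│5
4│♙ · · · · · · ·│4
3│· · · ♙ · · · ♘│3
2│· ♙ ♙ ♙ ♗ ♙ ♙ ♙│2
1│♖ · ♗ ♕ ♔ · · ♖│1
  ─────────────────
  a b c d e f g h

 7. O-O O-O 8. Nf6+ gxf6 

  a b c d e f g h
  ─────────────────
8│♜ · ♝ ♛ · ♜ ♚ ·│8
7│♟ ♟ ♟ ♟ · ♟ · ♟│7
6│· · · ♝ · ♟ · ♞│6
5│· · · · ♟ · · ·│5
4│♙ · · · · · · ·│4
3│· · · ♙ · · · ♘│3
2│· ♙ ♙ ♙ ♗ ♙ ♙ ♙│2
1│♖ · ♗ ♕ · ♖ ♔ ·│1
  ─────────────────
  a b c d e f g h



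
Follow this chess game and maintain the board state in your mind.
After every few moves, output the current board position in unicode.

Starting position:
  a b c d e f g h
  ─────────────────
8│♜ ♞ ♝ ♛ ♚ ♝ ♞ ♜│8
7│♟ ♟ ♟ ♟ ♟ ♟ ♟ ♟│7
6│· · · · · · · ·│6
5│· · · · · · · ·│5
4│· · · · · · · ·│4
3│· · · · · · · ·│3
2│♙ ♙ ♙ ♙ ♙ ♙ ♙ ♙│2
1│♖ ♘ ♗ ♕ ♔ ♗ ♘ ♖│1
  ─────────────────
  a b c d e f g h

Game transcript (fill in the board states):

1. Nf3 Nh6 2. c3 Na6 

  a b c d e f g h
  ─────────────────
8│♜ · ♝ ♛ ♚ ♝ · ♜│8
7│♟ ♟ ♟ ♟ ♟ ♟ ♟ ♟│7
6│♞ · · · · · · ♞│6
5│· · · · · · · ·│5
4│· · · · · · · ·│4
3│· · ♙ · · ♘ · ·│3
2│♙ ♙ · ♙ ♙ ♙ ♙ ♙│2
1│♖ ♘ ♗ ♕ ♔ ♗ · ♖│1
  ─────────────────
  a b c d e f g h

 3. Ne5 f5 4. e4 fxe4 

  a b c d e f g h
  ─────────────────
8│♜ · ♝ ♛ ♚ ♝ · ♜│8
7│♟ ♟ ♟ ♟ ♟ · ♟ ♟│7
6│♞ · · · · · · ♞│6
5│· · · · ♘ · · ·│5
4│· · · · ♟ · · ·│4
3│· · ♙ · · · · ·│3
2│♙ ♙ · ♙ · ♙ ♙ ♙│2
1│♖ ♘ ♗ ♕ ♔ ♗ · ♖│1
  ─────────────────
  a b c d e f g h

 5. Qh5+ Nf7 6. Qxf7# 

  a b c d e f g h
  ─────────────────
8│♜ · ♝ ♛ ♚ ♝ · ♜│8
7│♟ ♟ ♟ ♟ ♟ ♕ ♟ ♟│7
6│♞ · · · · · · ·│6
5│· · · · ♘ · · ·│5
4│· · · · ♟ · · ·│4
3│· · ♙ · · · · ·│3
2│♙ ♙ · ♙ · ♙ ♙ ♙│2
1│♖ ♘ ♗ · ♔ ♗ · ♖│1
  ─────────────────
  a b c d e f g h


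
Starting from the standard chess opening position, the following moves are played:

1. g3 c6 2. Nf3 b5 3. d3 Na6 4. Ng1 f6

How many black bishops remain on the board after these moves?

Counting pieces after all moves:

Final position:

  a b c d e f g h
  ─────────────────
8│♜ · ♝ ♛ ♚ ♝ ♞ ♜│8
7│♟ · · ♟ ♟ · ♟ ♟│7
6│♞ · ♟ · · ♟ · ·│6
5│· ♟ · · · · · ·│5
4│· · · · · · · ·│4
3│· · · ♙ · · ♙ ·│3
2│♙ ♙ ♙ · ♙ ♙ · ♙│2
1│♖ ♘ ♗ ♕ ♔ ♗ ♘ ♖│1
  ─────────────────
  a b c d e f g h


2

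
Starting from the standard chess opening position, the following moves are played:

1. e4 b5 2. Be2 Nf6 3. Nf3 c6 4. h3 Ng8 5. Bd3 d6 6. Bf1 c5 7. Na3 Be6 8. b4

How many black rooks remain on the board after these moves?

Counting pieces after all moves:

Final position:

  a b c d e f g h
  ─────────────────
8│♜ ♞ · ♛ ♚ ♝ ♞ ♜│8
7│♟ · · · ♟ ♟ ♟ ♟│7
6│· · · ♟ ♝ · · ·│6
5│· ♟ ♟ · · · · ·│5
4│· ♙ · · ♙ · · ·│4
3│♘ · · · · ♘ · ♙│3
2│♙ · ♙ ♙ · ♙ ♙ ·│2
1│♖ · ♗ ♕ ♔ ♗ · ♖│1
  ─────────────────
  a b c d e f g h


2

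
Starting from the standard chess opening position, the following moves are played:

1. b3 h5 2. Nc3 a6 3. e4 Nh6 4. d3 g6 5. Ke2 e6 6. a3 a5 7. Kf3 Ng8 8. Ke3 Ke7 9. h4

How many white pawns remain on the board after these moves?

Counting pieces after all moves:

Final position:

  a b c d e f g h
  ─────────────────
8│♜ ♞ ♝ ♛ · ♝ ♞ ♜│8
7│· ♟ ♟ ♟ ♚ ♟ · ·│7
6│· · · · ♟ · ♟ ·│6
5│♟ · · · · · · ♟│5
4│· · · · ♙ · · ♙│4
3│♙ ♙ ♘ ♙ ♔ · · ·│3
2│· · ♙ · · ♙ ♙ ·│2
1│♖ · ♗ ♕ · ♗ ♘ ♖│1
  ─────────────────
  a b c d e f g h


8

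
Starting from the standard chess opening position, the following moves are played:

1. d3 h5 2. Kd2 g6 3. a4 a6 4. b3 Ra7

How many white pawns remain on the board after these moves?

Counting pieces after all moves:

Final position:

  a b c d e f g h
  ─────────────────
8│· ♞ ♝ ♛ ♚ ♝ ♞ ♜│8
7│♜ ♟ ♟ ♟ ♟ ♟ · ·│7
6│♟ · · · · · ♟ ·│6
5│· · · · · · · ♟│5
4│♙ · · · · · · ·│4
3│· ♙ · ♙ · · · ·│3
2│· · ♙ ♔ ♙ ♙ ♙ ♙│2
1│♖ ♘ ♗ ♕ · ♗ ♘ ♖│1
  ─────────────────
  a b c d e f g h


8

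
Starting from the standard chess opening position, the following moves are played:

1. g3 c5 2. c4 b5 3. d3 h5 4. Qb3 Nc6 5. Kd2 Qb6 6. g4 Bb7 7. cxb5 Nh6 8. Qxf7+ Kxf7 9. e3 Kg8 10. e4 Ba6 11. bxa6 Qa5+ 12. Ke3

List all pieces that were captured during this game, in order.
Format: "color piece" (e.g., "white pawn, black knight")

Tracking captures:
  cxb5: captured black pawn
  Qxf7+: captured black pawn
  Kxf7: captured white queen
  bxa6: captured black bishop

black pawn, black pawn, white queen, black bishop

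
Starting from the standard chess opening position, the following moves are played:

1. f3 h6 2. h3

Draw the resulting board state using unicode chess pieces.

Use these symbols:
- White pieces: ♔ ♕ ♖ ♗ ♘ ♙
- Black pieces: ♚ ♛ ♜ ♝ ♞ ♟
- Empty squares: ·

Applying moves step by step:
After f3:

♜ ♞ ♝ ♛ ♚ ♝ ♞ ♜
♟ ♟ ♟ ♟ ♟ ♟ ♟ ♟
· · · · · · · ·
· · · · · · · ·
· · · · · · · ·
· · · · · ♙ · ·
♙ ♙ ♙ ♙ ♙ · ♙ ♙
♖ ♘ ♗ ♕ ♔ ♗ ♘ ♖


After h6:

♜ ♞ ♝ ♛ ♚ ♝ ♞ ♜
♟ ♟ ♟ ♟ ♟ ♟ ♟ ·
· · · · · · · ♟
· · · · · · · ·
· · · · · · · ·
· · · · · ♙ · ·
♙ ♙ ♙ ♙ ♙ · ♙ ♙
♖ ♘ ♗ ♕ ♔ ♗ ♘ ♖


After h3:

♜ ♞ ♝ ♛ ♚ ♝ ♞ ♜
♟ ♟ ♟ ♟ ♟ ♟ ♟ ·
· · · · · · · ♟
· · · · · · · ·
· · · · · · · ·
· · · · · ♙ · ♙
♙ ♙ ♙ ♙ ♙ · ♙ ·
♖ ♘ ♗ ♕ ♔ ♗ ♘ ♖



  a b c d e f g h
  ─────────────────
8│♜ ♞ ♝ ♛ ♚ ♝ ♞ ♜│8
7│♟ ♟ ♟ ♟ ♟ ♟ ♟ ·│7
6│· · · · · · · ♟│6
5│· · · · · · · ·│5
4│· · · · · · · ·│4
3│· · · · · ♙ · ♙│3
2│♙ ♙ ♙ ♙ ♙ · ♙ ·│2
1│♖ ♘ ♗ ♕ ♔ ♗ ♘ ♖│1
  ─────────────────
  a b c d e f g h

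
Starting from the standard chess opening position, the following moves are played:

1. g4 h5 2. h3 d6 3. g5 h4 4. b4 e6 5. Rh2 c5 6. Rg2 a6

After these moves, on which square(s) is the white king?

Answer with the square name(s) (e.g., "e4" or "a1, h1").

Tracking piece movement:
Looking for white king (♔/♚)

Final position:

  a b c d e f g h
  ─────────────────
8│♜ ♞ ♝ ♛ ♚ ♝ ♞ ♜│8
7│· ♟ · · · ♟ ♟ ·│7
6│♟ · · ♟ ♟ · · ·│6
5│· · ♟ · · · ♙ ·│5
4│· ♙ · · · · · ♟│4
3│· · · · · · · ♙│3
2│♙ · ♙ ♙ ♙ ♙ ♖ ·│2
1│♖ ♘ ♗ ♕ ♔ ♗ ♘ ·│1
  ─────────────────
  a b c d e f g h


e1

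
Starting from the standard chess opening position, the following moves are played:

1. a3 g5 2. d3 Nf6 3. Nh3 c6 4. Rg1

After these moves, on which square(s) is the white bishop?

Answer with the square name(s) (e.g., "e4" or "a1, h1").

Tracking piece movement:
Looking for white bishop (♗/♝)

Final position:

  a b c d e f g h
  ─────────────────
8│♜ ♞ ♝ ♛ ♚ ♝ · ♜│8
7│♟ ♟ · ♟ ♟ ♟ · ♟│7
6│· · ♟ · · ♞ · ·│6
5│· · · · · · ♟ ·│5
4│· · · · · · · ·│4
3│♙ · · ♙ · · · ♘│3
2│· ♙ ♙ · ♙ ♙ ♙ ♙│2
1│♖ ♘ ♗ ♕ ♔ ♗ ♖ ·│1
  ─────────────────
  a b c d e f g h


c1, f1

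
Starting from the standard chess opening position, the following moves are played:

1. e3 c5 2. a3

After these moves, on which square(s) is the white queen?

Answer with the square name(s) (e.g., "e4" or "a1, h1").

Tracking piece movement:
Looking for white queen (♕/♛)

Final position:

  a b c d e f g h
  ─────────────────
8│♜ ♞ ♝ ♛ ♚ ♝ ♞ ♜│8
7│♟ ♟ · ♟ ♟ ♟ ♟ ♟│7
6│· · · · · · · ·│6
5│· · ♟ · · · · ·│5
4│· · · · · · · ·│4
3│♙ · · · ♙ · · ·│3
2│· ♙ ♙ ♙ · ♙ ♙ ♙│2
1│♖ ♘ ♗ ♕ ♔ ♗ ♘ ♖│1
  ─────────────────
  a b c d e f g h


d1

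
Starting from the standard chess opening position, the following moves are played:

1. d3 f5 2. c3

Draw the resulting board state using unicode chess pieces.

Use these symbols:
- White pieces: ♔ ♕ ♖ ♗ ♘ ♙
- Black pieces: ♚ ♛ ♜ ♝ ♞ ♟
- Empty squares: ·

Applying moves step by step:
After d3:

♜ ♞ ♝ ♛ ♚ ♝ ♞ ♜
♟ ♟ ♟ ♟ ♟ ♟ ♟ ♟
· · · · · · · ·
· · · · · · · ·
· · · · · · · ·
· · · ♙ · · · ·
♙ ♙ ♙ · ♙ ♙ ♙ ♙
♖ ♘ ♗ ♕ ♔ ♗ ♘ ♖


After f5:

♜ ♞ ♝ ♛ ♚ ♝ ♞ ♜
♟ ♟ ♟ ♟ ♟ · ♟ ♟
· · · · · · · ·
· · · · · ♟ · ·
· · · · · · · ·
· · · ♙ · · · ·
♙ ♙ ♙ · ♙ ♙ ♙ ♙
♖ ♘ ♗ ♕ ♔ ♗ ♘ ♖


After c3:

♜ ♞ ♝ ♛ ♚ ♝ ♞ ♜
♟ ♟ ♟ ♟ ♟ · ♟ ♟
· · · · · · · ·
· · · · · ♟ · ·
· · · · · · · ·
· · ♙ ♙ · · · ·
♙ ♙ · · ♙ ♙ ♙ ♙
♖ ♘ ♗ ♕ ♔ ♗ ♘ ♖



  a b c d e f g h
  ─────────────────
8│♜ ♞ ♝ ♛ ♚ ♝ ♞ ♜│8
7│♟ ♟ ♟ ♟ ♟ · ♟ ♟│7
6│· · · · · · · ·│6
5│· · · · · ♟ · ·│5
4│· · · · · · · ·│4
3│· · ♙ ♙ · · · ·│3
2│♙ ♙ · · ♙ ♙ ♙ ♙│2
1│♖ ♘ ♗ ♕ ♔ ♗ ♘ ♖│1
  ─────────────────
  a b c d e f g h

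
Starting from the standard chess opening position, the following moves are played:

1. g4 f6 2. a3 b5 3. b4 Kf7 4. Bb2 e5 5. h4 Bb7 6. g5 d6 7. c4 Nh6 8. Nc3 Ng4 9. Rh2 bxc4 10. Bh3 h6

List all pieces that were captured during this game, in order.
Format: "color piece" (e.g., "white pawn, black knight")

Tracking captures:
  bxc4: captured white pawn

white pawn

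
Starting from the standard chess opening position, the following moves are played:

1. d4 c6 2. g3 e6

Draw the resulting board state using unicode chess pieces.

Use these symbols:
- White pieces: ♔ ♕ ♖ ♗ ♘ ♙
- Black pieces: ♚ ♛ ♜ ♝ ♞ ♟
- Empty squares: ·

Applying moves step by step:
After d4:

♜ ♞ ♝ ♛ ♚ ♝ ♞ ♜
♟ ♟ ♟ ♟ ♟ ♟ ♟ ♟
· · · · · · · ·
· · · · · · · ·
· · · ♙ · · · ·
· · · · · · · ·
♙ ♙ ♙ · ♙ ♙ ♙ ♙
♖ ♘ ♗ ♕ ♔ ♗ ♘ ♖


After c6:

♜ ♞ ♝ ♛ ♚ ♝ ♞ ♜
♟ ♟ · ♟ ♟ ♟ ♟ ♟
· · ♟ · · · · ·
· · · · · · · ·
· · · ♙ · · · ·
· · · · · · · ·
♙ ♙ ♙ · ♙ ♙ ♙ ♙
♖ ♘ ♗ ♕ ♔ ♗ ♘ ♖


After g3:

♜ ♞ ♝ ♛ ♚ ♝ ♞ ♜
♟ ♟ · ♟ ♟ ♟ ♟ ♟
· · ♟ · · · · ·
· · · · · · · ·
· · · ♙ · · · ·
· · · · · · ♙ ·
♙ ♙ ♙ · ♙ ♙ · ♙
♖ ♘ ♗ ♕ ♔ ♗ ♘ ♖


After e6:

♜ ♞ ♝ ♛ ♚ ♝ ♞ ♜
♟ ♟ · ♟ · ♟ ♟ ♟
· · ♟ · ♟ · · ·
· · · · · · · ·
· · · ♙ · · · ·
· · · · · · ♙ ·
♙ ♙ ♙ · ♙ ♙ · ♙
♖ ♘ ♗ ♕ ♔ ♗ ♘ ♖



  a b c d e f g h
  ─────────────────
8│♜ ♞ ♝ ♛ ♚ ♝ ♞ ♜│8
7│♟ ♟ · ♟ · ♟ ♟ ♟│7
6│· · ♟ · ♟ · · ·│6
5│· · · · · · · ·│5
4│· · · ♙ · · · ·│4
3│· · · · · · ♙ ·│3
2│♙ ♙ ♙ · ♙ ♙ · ♙│2
1│♖ ♘ ♗ ♕ ♔ ♗ ♘ ♖│1
  ─────────────────
  a b c d e f g h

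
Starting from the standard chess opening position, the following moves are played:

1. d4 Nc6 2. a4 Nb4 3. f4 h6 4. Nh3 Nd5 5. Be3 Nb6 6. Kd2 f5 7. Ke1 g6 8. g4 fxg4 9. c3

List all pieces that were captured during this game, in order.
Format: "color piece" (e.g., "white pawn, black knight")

Tracking captures:
  fxg4: captured white pawn

white pawn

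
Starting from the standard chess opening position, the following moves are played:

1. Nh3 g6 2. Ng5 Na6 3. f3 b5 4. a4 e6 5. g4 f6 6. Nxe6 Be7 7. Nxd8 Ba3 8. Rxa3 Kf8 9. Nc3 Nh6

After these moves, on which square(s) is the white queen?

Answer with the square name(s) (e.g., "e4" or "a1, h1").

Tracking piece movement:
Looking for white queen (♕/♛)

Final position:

  a b c d e f g h
  ─────────────────
8│♜ · ♝ ♘ · ♚ · ♜│8
7│♟ · ♟ ♟ · · · ♟│7
6│♞ · · · · ♟ ♟ ♞│6
5│· ♟ · · · · · ·│5
4│♙ · · · · · ♙ ·│4
3│♖ · ♘ · · ♙ · ·│3
2│· ♙ ♙ ♙ ♙ · · ♙│2
1│· · ♗ ♕ ♔ ♗ · ♖│1
  ─────────────────
  a b c d e f g h


d1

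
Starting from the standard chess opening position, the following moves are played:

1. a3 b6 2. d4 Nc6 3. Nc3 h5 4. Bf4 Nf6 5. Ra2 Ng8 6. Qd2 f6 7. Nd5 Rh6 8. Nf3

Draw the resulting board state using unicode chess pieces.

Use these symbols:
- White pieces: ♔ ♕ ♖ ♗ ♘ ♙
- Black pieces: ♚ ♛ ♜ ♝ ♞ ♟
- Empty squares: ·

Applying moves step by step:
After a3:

♜ ♞ ♝ ♛ ♚ ♝ ♞ ♜
♟ ♟ ♟ ♟ ♟ ♟ ♟ ♟
· · · · · · · ·
· · · · · · · ·
· · · · · · · ·
♙ · · · · · · ·
· ♙ ♙ ♙ ♙ ♙ ♙ ♙
♖ ♘ ♗ ♕ ♔ ♗ ♘ ♖


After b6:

♜ ♞ ♝ ♛ ♚ ♝ ♞ ♜
♟ · ♟ ♟ ♟ ♟ ♟ ♟
· ♟ · · · · · ·
· · · · · · · ·
· · · · · · · ·
♙ · · · · · · ·
· ♙ ♙ ♙ ♙ ♙ ♙ ♙
♖ ♘ ♗ ♕ ♔ ♗ ♘ ♖


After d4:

♜ ♞ ♝ ♛ ♚ ♝ ♞ ♜
♟ · ♟ ♟ ♟ ♟ ♟ ♟
· ♟ · · · · · ·
· · · · · · · ·
· · · ♙ · · · ·
♙ · · · · · · ·
· ♙ ♙ · ♙ ♙ ♙ ♙
♖ ♘ ♗ ♕ ♔ ♗ ♘ ♖


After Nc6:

♜ · ♝ ♛ ♚ ♝ ♞ ♜
♟ · ♟ ♟ ♟ ♟ ♟ ♟
· ♟ ♞ · · · · ·
· · · · · · · ·
· · · ♙ · · · ·
♙ · · · · · · ·
· ♙ ♙ · ♙ ♙ ♙ ♙
♖ ♘ ♗ ♕ ♔ ♗ ♘ ♖


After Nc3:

♜ · ♝ ♛ ♚ ♝ ♞ ♜
♟ · ♟ ♟ ♟ ♟ ♟ ♟
· ♟ ♞ · · · · ·
· · · · · · · ·
· · · ♙ · · · ·
♙ · ♘ · · · · ·
· ♙ ♙ · ♙ ♙ ♙ ♙
♖ · ♗ ♕ ♔ ♗ ♘ ♖


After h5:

♜ · ♝ ♛ ♚ ♝ ♞ ♜
♟ · ♟ ♟ ♟ ♟ ♟ ·
· ♟ ♞ · · · · ·
· · · · · · · ♟
· · · ♙ · · · ·
♙ · ♘ · · · · ·
· ♙ ♙ · ♙ ♙ ♙ ♙
♖ · ♗ ♕ ♔ ♗ ♘ ♖


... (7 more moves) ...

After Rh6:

♜ · ♝ ♛ ♚ ♝ ♞ ·
♟ · ♟ ♟ ♟ · ♟ ·
· ♟ ♞ · · ♟ · ♜
· · · ♘ · · · ♟
· · · ♙ · ♗ · ·
♙ · · · · · · ·
♖ ♙ ♙ ♕ ♙ ♙ ♙ ♙
· · · · ♔ ♗ ♘ ♖


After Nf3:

♜ · ♝ ♛ ♚ ♝ ♞ ·
♟ · ♟ ♟ ♟ · ♟ ·
· ♟ ♞ · · ♟ · ♜
· · · ♘ · · · ♟
· · · ♙ · ♗ · ·
♙ · · · · ♘ · ·
♖ ♙ ♙ ♕ ♙ ♙ ♙ ♙
· · · · ♔ ♗ · ♖



  a b c d e f g h
  ─────────────────
8│♜ · ♝ ♛ ♚ ♝ ♞ ·│8
7│♟ · ♟ ♟ ♟ · ♟ ·│7
6│· ♟ ♞ · · ♟ · ♜│6
5│· · · ♘ · · · ♟│5
4│· · · ♙ · ♗ · ·│4
3│♙ · · · · ♘ · ·│3
2│♖ ♙ ♙ ♕ ♙ ♙ ♙ ♙│2
1│· · · · ♔ ♗ · ♖│1
  ─────────────────
  a b c d e f g h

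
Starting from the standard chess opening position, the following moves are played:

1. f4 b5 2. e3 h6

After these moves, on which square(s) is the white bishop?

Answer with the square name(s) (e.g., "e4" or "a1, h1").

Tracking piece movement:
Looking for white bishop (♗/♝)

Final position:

  a b c d e f g h
  ─────────────────
8│♜ ♞ ♝ ♛ ♚ ♝ ♞ ♜│8
7│♟ · ♟ ♟ ♟ ♟ ♟ ·│7
6│· · · · · · · ♟│6
5│· ♟ · · · · · ·│5
4│· · · · · ♙ · ·│4
3│· · · · ♙ · · ·│3
2│♙ ♙ ♙ ♙ · · ♙ ♙│2
1│♖ ♘ ♗ ♕ ♔ ♗ ♘ ♖│1
  ─────────────────
  a b c d e f g h


c1, f1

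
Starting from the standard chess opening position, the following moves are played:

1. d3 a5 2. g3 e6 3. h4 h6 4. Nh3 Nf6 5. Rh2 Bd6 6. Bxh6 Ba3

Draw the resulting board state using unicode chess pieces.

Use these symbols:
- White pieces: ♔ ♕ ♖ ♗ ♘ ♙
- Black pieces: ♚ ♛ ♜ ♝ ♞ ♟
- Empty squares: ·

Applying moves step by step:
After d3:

♜ ♞ ♝ ♛ ♚ ♝ ♞ ♜
♟ ♟ ♟ ♟ ♟ ♟ ♟ ♟
· · · · · · · ·
· · · · · · · ·
· · · · · · · ·
· · · ♙ · · · ·
♙ ♙ ♙ · ♙ ♙ ♙ ♙
♖ ♘ ♗ ♕ ♔ ♗ ♘ ♖


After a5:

♜ ♞ ♝ ♛ ♚ ♝ ♞ ♜
· ♟ ♟ ♟ ♟ ♟ ♟ ♟
· · · · · · · ·
♟ · · · · · · ·
· · · · · · · ·
· · · ♙ · · · ·
♙ ♙ ♙ · ♙ ♙ ♙ ♙
♖ ♘ ♗ ♕ ♔ ♗ ♘ ♖


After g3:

♜ ♞ ♝ ♛ ♚ ♝ ♞ ♜
· ♟ ♟ ♟ ♟ ♟ ♟ ♟
· · · · · · · ·
♟ · · · · · · ·
· · · · · · · ·
· · · ♙ · · ♙ ·
♙ ♙ ♙ · ♙ ♙ · ♙
♖ ♘ ♗ ♕ ♔ ♗ ♘ ♖


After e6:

♜ ♞ ♝ ♛ ♚ ♝ ♞ ♜
· ♟ ♟ ♟ · ♟ ♟ ♟
· · · · ♟ · · ·
♟ · · · · · · ·
· · · · · · · ·
· · · ♙ · · ♙ ·
♙ ♙ ♙ · ♙ ♙ · ♙
♖ ♘ ♗ ♕ ♔ ♗ ♘ ♖


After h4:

♜ ♞ ♝ ♛ ♚ ♝ ♞ ♜
· ♟ ♟ ♟ · ♟ ♟ ♟
· · · · ♟ · · ·
♟ · · · · · · ·
· · · · · · · ♙
· · · ♙ · · ♙ ·
♙ ♙ ♙ · ♙ ♙ · ·
♖ ♘ ♗ ♕ ♔ ♗ ♘ ♖


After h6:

♜ ♞ ♝ ♛ ♚ ♝ ♞ ♜
· ♟ ♟ ♟ · ♟ ♟ ·
· · · · ♟ · · ♟
♟ · · · · · · ·
· · · · · · · ♙
· · · ♙ · · ♙ ·
♙ ♙ ♙ · ♙ ♙ · ·
♖ ♘ ♗ ♕ ♔ ♗ ♘ ♖


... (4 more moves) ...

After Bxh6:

♜ ♞ ♝ ♛ ♚ · · ♜
· ♟ ♟ ♟ · ♟ ♟ ·
· · · ♝ ♟ ♞ · ♗
♟ · · · · · · ·
· · · · · · · ♙
· · · ♙ · · ♙ ♘
♙ ♙ ♙ · ♙ ♙ · ♖
♖ ♘ · ♕ ♔ ♗ · ·


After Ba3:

♜ ♞ ♝ ♛ ♚ · · ♜
· ♟ ♟ ♟ · ♟ ♟ ·
· · · · ♟ ♞ · ♗
♟ · · · · · · ·
· · · · · · · ♙
♝ · · ♙ · · ♙ ♘
♙ ♙ ♙ · ♙ ♙ · ♖
♖ ♘ · ♕ ♔ ♗ · ·



  a b c d e f g h
  ─────────────────
8│♜ ♞ ♝ ♛ ♚ · · ♜│8
7│· ♟ ♟ ♟ · ♟ ♟ ·│7
6│· · · · ♟ ♞ · ♗│6
5│♟ · · · · · · ·│5
4│· · · · · · · ♙│4
3│♝ · · ♙ · · ♙ ♘│3
2│♙ ♙ ♙ · ♙ ♙ · ♖│2
1│♖ ♘ · ♕ ♔ ♗ · ·│1
  ─────────────────
  a b c d e f g h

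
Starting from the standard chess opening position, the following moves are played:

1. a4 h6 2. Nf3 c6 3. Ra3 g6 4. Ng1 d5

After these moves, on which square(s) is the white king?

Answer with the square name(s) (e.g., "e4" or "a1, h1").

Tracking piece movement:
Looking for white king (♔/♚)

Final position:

  a b c d e f g h
  ─────────────────
8│♜ ♞ ♝ ♛ ♚ ♝ ♞ ♜│8
7│♟ ♟ · · ♟ ♟ · ·│7
6│· · ♟ · · · ♟ ♟│6
5│· · · ♟ · · · ·│5
4│♙ · · · · · · ·│4
3│♖ · · · · · · ·│3
2│· ♙ ♙ ♙ ♙ ♙ ♙ ♙│2
1│· ♘ ♗ ♕ ♔ ♗ ♘ ♖│1
  ─────────────────
  a b c d e f g h


e1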